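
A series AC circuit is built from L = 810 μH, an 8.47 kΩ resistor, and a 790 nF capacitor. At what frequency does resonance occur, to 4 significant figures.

6.292 kHz

ω₀ = 1/√(LC) = 1/√(0.00081 × 7.9e-07) = 39530 rad/s
f₀ = ω₀/(2π) = 6.292 kHz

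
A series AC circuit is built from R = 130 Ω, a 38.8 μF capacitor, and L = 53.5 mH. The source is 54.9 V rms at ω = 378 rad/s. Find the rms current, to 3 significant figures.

396 mA

X_L = ωL = 20.2 Ω
X_C = 1/(ωC) = 68.2 Ω
Net reactance X = X_L − X_C = -48.0 Ω
Z = 130 − j48.0 Ω
|Z| = √(130² + 48.0²) = 139 Ω
I = V/|Z| = 54.9/139 = 396 mA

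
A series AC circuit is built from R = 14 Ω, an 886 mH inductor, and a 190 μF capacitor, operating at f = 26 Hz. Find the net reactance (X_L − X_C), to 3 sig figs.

113 Ω

ω = 2πf = 163.4 rad/s
X_L = ωL = 145 Ω
X_C = 1/(ωC) = 32.2 Ω
X = 145 − 32.2 = 113 Ω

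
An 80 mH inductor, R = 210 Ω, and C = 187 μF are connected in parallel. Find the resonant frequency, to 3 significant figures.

41.1 Hz

ω₀ = 1/√(LC) = 1/√(0.08 × 0.000187) = 258.5 rad/s
f₀ = ω₀/(2π) = 41.1 Hz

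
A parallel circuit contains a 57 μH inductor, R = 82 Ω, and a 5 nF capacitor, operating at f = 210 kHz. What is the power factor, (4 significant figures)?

0.8765

ω = 2πf = 1.319e+06 rad/s
X_L = ωL = 75.21 Ω
X_C = 1/(ωC) = 151.6 Ω
Parallel: admittances add. Y = 1/R + 1/(jωL) + jωC
Y = (0.01220 − j0.006699) S
|Y| = 0.01391 S → |Z| = 1/|Y| = 71.87 Ω, ∠Z = −∠Y = 28.78°
cos φ = cos(28.78°) = 0.8765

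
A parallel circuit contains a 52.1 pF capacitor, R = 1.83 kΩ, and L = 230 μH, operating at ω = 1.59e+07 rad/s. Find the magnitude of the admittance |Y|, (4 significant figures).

778.8 μS

X_L = ωL = 3657 Ω
X_C = 1/(ωC) = 1207 Ω
Parallel: admittances add. Y = 1/R + 1/(jωL) + jωC
Y = (0.0005464 + j0.0005549) S
|Y| = 0.0007788 S → |Z| = 1/|Y| = 1284 Ω, ∠Z = −∠Y = -45.44°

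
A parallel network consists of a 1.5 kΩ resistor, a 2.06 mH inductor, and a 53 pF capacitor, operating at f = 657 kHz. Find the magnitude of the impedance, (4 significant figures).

1483 Ω

ω = 2πf = 4.128e+06 rad/s
X_L = ωL = 8504 Ω
X_C = 1/(ωC) = 4571 Ω
Parallel: admittances add. Y = 1/R + 1/(jωL) + jωC
Y = (0.0006667 + j0.0001012) S
|Y| = 0.0006743 S → |Z| = 1/|Y| = 1483 Ω, ∠Z = −∠Y = -8.631°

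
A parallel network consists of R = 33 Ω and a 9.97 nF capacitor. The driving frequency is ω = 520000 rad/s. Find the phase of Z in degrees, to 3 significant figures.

X_C = 1/(ωC) = 193 Ω
Parallel: admittances add. Y = 1/R + jωC
Y = (0.0303 + j0.00518) S
|Y| = 0.0307 S → |Z| = 1/|Y| = 32.5 Ω, ∠Z = −∠Y = -9.71°

-9.71°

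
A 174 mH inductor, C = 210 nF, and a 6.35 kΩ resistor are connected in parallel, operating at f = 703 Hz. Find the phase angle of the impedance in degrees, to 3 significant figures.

67.1°

ω = 2πf = 4417 rad/s
X_L = ωL = 769 Ω
X_C = 1/(ωC) = 1080 Ω
Parallel: admittances add. Y = 1/R + 1/(jωL) + jωC
Y = (0.000157 − j0.000374) S
|Y| = 0.000405 S → |Z| = 1/|Y| = 2470 Ω, ∠Z = −∠Y = 67.1°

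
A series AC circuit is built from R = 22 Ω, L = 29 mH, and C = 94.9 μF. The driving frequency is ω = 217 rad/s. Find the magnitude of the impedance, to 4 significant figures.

47.65 Ω

X_L = ωL = 6.293 Ω
X_C = 1/(ωC) = 48.56 Ω
Net reactance X = X_L − X_C = -42.27 Ω
Z = 22.00 − j42.27 Ω
|Z| = √(22.00² + 42.27²) = 47.65 Ω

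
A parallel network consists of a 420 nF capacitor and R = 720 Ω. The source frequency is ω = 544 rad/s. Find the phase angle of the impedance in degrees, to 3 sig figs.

-9.34°

X_C = 1/(ωC) = 4380 Ω
Parallel: admittances add. Y = 1/R + jωC
Y = (0.00139 + j0.000228) S
|Y| = 0.00141 S → |Z| = 1/|Y| = 710 Ω, ∠Z = −∠Y = -9.34°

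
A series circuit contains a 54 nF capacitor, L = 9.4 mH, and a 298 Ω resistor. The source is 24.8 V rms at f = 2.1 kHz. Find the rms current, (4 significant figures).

ω = 2πf = 13190 rad/s
X_L = ωL = 124.0 Ω
X_C = 1/(ωC) = 1403 Ω
Net reactance X = X_L − X_C = -1279 Ω
Z = 298.0 − j1279 Ω
|Z| = √(298.0² + 1279²) = 1314 Ω
I = V/|Z| = 24.8/1314 = 18.88 mA

18.88 mA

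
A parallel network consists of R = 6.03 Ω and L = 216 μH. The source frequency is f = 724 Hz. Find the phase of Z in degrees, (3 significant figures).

80.7°

ω = 2πf = 4549 rad/s
X_L = ωL = 0.983 Ω
Parallel: admittances add. Y = 1/R + 1/(jωL)
Y = (0.166 − j1.02) S
|Y| = 1.03 S → |Z| = 1/|Y| = 0.970 Ω, ∠Z = −∠Y = 80.7°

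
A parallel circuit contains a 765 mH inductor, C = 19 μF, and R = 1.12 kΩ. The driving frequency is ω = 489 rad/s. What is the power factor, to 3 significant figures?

0.134

X_L = ωL = 374 Ω
X_C = 1/(ωC) = 108 Ω
Parallel: admittances add. Y = 1/R + 1/(jωL) + jωC
Y = (0.000893 + j0.00662) S
|Y| = 0.00668 S → |Z| = 1/|Y| = 150 Ω, ∠Z = −∠Y = -82.3°
cos φ = cos(-82.3°) = 0.134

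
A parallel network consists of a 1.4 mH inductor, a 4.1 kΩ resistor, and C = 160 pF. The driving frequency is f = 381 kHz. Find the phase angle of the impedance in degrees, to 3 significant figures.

-19.1°

ω = 2πf = 2.394e+06 rad/s
X_L = ωL = 3350 Ω
X_C = 1/(ωC) = 2610 Ω
Parallel: admittances add. Y = 1/R + 1/(jωL) + jωC
Y = (0.000244 + j8.46e-05) S
|Y| = 0.000258 S → |Z| = 1/|Y| = 3870 Ω, ∠Z = −∠Y = -19.1°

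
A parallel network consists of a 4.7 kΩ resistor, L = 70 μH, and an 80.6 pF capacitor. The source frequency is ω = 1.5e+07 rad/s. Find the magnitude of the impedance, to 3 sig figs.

X_L = ωL = 1050 Ω
X_C = 1/(ωC) = 827 Ω
Parallel: admittances add. Y = 1/R + 1/(jωL) + jωC
Y = (0.000213 + j0.000257) S
|Y| = 0.000333 S → |Z| = 1/|Y| = 3000 Ω, ∠Z = −∠Y = -50.3°

3000 Ω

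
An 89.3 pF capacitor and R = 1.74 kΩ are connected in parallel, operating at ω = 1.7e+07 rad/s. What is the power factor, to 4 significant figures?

X_C = 1/(ωC) = 658.7 Ω
Parallel: admittances add. Y = 1/R + jωC
Y = (0.0005747 + j0.001518) S
|Y| = 0.001623 S → |Z| = 1/|Y| = 616.1 Ω, ∠Z = −∠Y = -69.26°
cos φ = cos(-69.26°) = 0.3541

0.3541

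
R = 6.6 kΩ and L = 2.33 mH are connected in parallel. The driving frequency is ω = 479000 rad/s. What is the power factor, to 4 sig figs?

X_L = ωL = 1116 Ω
Parallel: admittances add. Y = 1/R + 1/(jωL)
Y = (0.0001515 − j0.0008960) S
|Y| = 0.0009087 S → |Z| = 1/|Y| = 1100 Ω, ∠Z = −∠Y = 80.40°
cos φ = cos(80.40°) = 0.1667

0.1667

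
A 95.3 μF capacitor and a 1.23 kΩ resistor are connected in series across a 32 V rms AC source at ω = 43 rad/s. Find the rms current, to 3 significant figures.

X_C = 1/(ωC) = 244 Ω
Z = 1230 − j244 Ω
|Z| = √(1230² + 244²) = 1250 Ω
I = V/|Z| = 32/1250 = 25.5 mA

25.5 mA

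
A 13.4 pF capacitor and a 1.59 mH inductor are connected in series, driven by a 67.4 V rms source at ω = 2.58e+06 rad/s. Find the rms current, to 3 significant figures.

2.72 mA

X_L = ωL = 4100 Ω
X_C = 1/(ωC) = 28900 Ω
Net reactance X = X_L − X_C = -24800 Ω
Z = − j24800 Ω
|Z| = √(0² + 24800²) = 24800 Ω
I = V/|Z| = 67.4/24800 = 2.72 mA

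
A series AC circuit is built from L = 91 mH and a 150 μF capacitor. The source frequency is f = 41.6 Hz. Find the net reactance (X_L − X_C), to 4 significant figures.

-1.720 Ω

ω = 2πf = 261.4 rad/s
X_L = ωL = 23.79 Ω
X_C = 1/(ωC) = 25.51 Ω
X = 23.79 − 25.51 = -1.720 Ω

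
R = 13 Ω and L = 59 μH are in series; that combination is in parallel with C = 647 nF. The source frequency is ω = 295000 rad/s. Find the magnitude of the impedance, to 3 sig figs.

6.39 Ω

X_L = ωL = 17.4 Ω
X_C = 1/(ωC) = 5.24 Ω
Branch 1 (R+jX_L): Z₁ = 13.0 + j17.4 Ω, |Z₁| = 21.7 Ω
Branch 2 (−jX_C): Z₂ = −j5.24 Ω
Parallel: Z = Z₁Z₂/(Z₁+Z₂), |Z| = 6.39 Ω, ∠Z = -79.9°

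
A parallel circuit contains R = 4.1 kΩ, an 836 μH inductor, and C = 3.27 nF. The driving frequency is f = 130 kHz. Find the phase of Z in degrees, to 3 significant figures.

-78.6°

ω = 2πf = 816800 rad/s
X_L = ωL = 683 Ω
X_C = 1/(ωC) = 374 Ω
Parallel: admittances add. Y = 1/R + 1/(jωL) + jωC
Y = (0.000244 + j0.00121) S
|Y| = 0.00123 S → |Z| = 1/|Y| = 812 Ω, ∠Z = −∠Y = -78.6°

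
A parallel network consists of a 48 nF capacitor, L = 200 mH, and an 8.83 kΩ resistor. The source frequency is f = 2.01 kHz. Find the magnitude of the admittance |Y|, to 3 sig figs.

239 μS

ω = 2πf = 12630 rad/s
X_L = ωL = 2530 Ω
X_C = 1/(ωC) = 1650 Ω
Parallel: admittances add. Y = 1/R + 1/(jωL) + jωC
Y = (0.000113 + j0.000210) S
|Y| = 0.000239 S → |Z| = 1/|Y| = 4190 Ω, ∠Z = −∠Y = -61.7°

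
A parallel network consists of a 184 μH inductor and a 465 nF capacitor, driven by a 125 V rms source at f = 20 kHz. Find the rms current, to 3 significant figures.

ω = 2πf = 125700 rad/s
X_L = ωL = 23.1 Ω
X_C = 1/(ωC) = 17.1 Ω
Parallel: admittances add. Y = 1/(jωL) + jωC
Y = (0 + j0.0152) S
|Y| = 0.0152 S → |Z| = 1/|Y| = 65.9 Ω, ∠Z = −∠Y = -90.0°
I = V/|Z| = 125/65.9 = 1.90 A

1.90 A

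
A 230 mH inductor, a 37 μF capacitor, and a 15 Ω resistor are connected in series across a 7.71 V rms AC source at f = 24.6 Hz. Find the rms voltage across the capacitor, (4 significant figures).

9.622 V

ω = 2πf = 154.6 rad/s
X_L = ωL = 35.55 Ω
X_C = 1/(ωC) = 174.9 Ω
Net reactance X = X_L − X_C = -139.3 Ω
Z = 15.00 − j139.3 Ω
|Z| = √(15.00² + 139.3²) = 140.1 Ω
I = V/|Z| = 55.03 mA
V_C = I·|Z_C| = 0.05503 × 174.9 = 9.622 V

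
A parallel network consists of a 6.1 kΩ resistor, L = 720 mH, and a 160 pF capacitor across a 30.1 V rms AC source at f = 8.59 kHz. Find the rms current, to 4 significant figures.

4.961 mA

ω = 2πf = 53970 rad/s
X_L = ωL = 38860 Ω
X_C = 1/(ωC) = 115800 Ω
Parallel: admittances add. Y = 1/R + 1/(jωL) + jωC
Y = (0.0001639 − j1.71e-05) S
|Y| = 0.0001648 S → |Z| = 1/|Y| = 6067 Ω, ∠Z = −∠Y = 5.954°
I = V/|Z| = 30.1/6067 = 4.961 mA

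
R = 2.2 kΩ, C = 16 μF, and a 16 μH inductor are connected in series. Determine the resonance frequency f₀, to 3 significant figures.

9.95 kHz

ω₀ = 1/√(LC) = 1/√(1.6e-05 × 1.6e-05) = 62500 rad/s
f₀ = ω₀/(2π) = 9.95 kHz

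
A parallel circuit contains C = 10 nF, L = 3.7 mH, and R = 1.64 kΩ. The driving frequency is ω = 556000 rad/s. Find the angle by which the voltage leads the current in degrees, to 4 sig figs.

-83.15°

X_L = ωL = 2057 Ω
X_C = 1/(ωC) = 179.9 Ω
Parallel: admittances add. Y = 1/R + 1/(jωL) + jωC
Y = (0.0006098 + j0.005074) S
|Y| = 0.005110 S → |Z| = 1/|Y| = 195.7 Ω, ∠Z = −∠Y = -83.15°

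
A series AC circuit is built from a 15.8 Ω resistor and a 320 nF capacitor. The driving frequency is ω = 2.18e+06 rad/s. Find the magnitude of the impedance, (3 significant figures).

X_C = 1/(ωC) = 1.43 Ω
Z = 15.8 − j1.43 Ω
|Z| = √(15.8² + 1.43²) = 15.9 Ω

15.9 Ω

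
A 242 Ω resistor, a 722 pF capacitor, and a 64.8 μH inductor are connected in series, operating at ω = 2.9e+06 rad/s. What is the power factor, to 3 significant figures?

0.641

X_L = ωL = 188 Ω
X_C = 1/(ωC) = 478 Ω
Net reactance X = X_L − X_C = -290 Ω
Z = 242 − j290 Ω
|Z| = √(242² + 290²) = 377 Ω
∠Z = arctan(-290/242) = -50.1°
cos φ = cos(-50.1°) = 0.641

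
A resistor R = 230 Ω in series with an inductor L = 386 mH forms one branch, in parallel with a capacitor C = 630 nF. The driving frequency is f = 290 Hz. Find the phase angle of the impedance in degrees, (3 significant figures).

18.0°

ω = 2πf = 1822 rad/s
X_L = ωL = 703 Ω
X_C = 1/(ωC) = 871 Ω
Branch 1 (R+jX_L): Z₁ = 230 + j703 Ω, |Z₁| = 740 Ω
Branch 2 (−jX_C): Z₂ = −j871 Ω
Parallel: Z = Z₁Z₂/(Z₁+Z₂), |Z| = 2260 Ω, ∠Z = 18.0°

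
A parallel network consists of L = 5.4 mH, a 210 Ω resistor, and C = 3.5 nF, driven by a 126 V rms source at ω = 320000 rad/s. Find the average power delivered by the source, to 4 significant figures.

X_L = ωL = 1728 Ω
X_C = 1/(ωC) = 892.9 Ω
Parallel: admittances add. Y = 1/R + 1/(jωL) + jωC
Y = (0.004762 + j0.0005413) S
|Y| = 0.004793 S → |Z| = 1/|Y| = 208.7 Ω, ∠Z = −∠Y = -6.485°
I = V/|Z| = 603.9 mA
P = VI cos φ = 126 × 0.6039 × cos(-6.485°) = 75.60 W

75.60 W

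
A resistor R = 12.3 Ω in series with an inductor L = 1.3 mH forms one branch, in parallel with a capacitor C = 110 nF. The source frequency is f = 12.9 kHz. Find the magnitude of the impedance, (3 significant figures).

ω = 2πf = 81050 rad/s
X_L = ωL = 105 Ω
X_C = 1/(ωC) = 112 Ω
Branch 1 (R+jX_L): Z₁ = 12.3 + j105 Ω, |Z₁| = 106 Ω
Branch 2 (−jX_C): Z₂ = −j112 Ω
Parallel: Z = Z₁Z₂/(Z₁+Z₂), |Z| = 847 Ω, ∠Z = 22.2°

847 Ω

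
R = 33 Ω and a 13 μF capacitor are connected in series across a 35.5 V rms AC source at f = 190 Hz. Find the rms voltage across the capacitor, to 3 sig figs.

ω = 2πf = 1194 rad/s
X_C = 1/(ωC) = 64.4 Ω
Z = 33.0 − j64.4 Ω
|Z| = √(33.0² + 64.4²) = 72.4 Ω
I = V/|Z| = 490 mA
V_C = I·|Z_C| = 0.490 × 64.4 = 31.6 V

31.6 V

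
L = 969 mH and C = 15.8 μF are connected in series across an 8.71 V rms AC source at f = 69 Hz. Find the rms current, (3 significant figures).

31.8 mA

ω = 2πf = 433.5 rad/s
X_L = ωL = 420 Ω
X_C = 1/(ωC) = 146 Ω
Net reactance X = X_L − X_C = 274 Ω
Z = j274 Ω
|Z| = √(0² + 274²) = 274 Ω
I = V/|Z| = 8.71/274 = 31.8 mA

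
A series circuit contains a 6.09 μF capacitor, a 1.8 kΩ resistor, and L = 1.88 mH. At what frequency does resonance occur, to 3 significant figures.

1.49 kHz

ω₀ = 1/√(LC) = 1/√(0.00188 × 6.09e-06) = 9346 rad/s
f₀ = ω₀/(2π) = 1.49 kHz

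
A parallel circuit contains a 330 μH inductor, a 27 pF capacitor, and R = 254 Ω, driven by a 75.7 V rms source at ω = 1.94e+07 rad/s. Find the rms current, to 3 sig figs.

X_L = ωL = 6400 Ω
X_C = 1/(ωC) = 1910 Ω
Parallel: admittances add. Y = 1/R + 1/(jωL) + jωC
Y = (0.00394 + j0.000368) S
|Y| = 0.00395 S → |Z| = 1/|Y| = 253 Ω, ∠Z = −∠Y = -5.33°
I = V/|Z| = 75.7/253 = 299 mA

299 mA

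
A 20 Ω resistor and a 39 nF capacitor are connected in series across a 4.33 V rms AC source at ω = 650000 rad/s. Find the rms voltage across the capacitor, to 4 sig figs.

X_C = 1/(ωC) = 39.45 Ω
Z = 20.00 − j39.45 Ω
|Z| = √(20.00² + 39.45²) = 44.23 Ω
I = V/|Z| = 97.90 mA
V_C = I·|Z_C| = 0.09790 × 39.45 = 3.862 V

3.862 V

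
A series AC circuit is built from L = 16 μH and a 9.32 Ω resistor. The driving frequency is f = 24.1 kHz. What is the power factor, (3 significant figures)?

ω = 2πf = 151400 rad/s
X_L = ωL = 2.42 Ω
Z = 9.32 + j2.42 Ω
|Z| = √(9.32² + 2.42²) = 9.63 Ω
∠Z = arctan(2.42/9.32) = 14.6°
cos φ = cos(14.6°) = 0.968

0.968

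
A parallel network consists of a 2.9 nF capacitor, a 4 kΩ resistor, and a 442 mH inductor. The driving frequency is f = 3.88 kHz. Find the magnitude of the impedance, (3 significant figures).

3980 Ω

ω = 2πf = 24380 rad/s
X_L = ωL = 10800 Ω
X_C = 1/(ωC) = 14100 Ω
Parallel: admittances add. Y = 1/R + 1/(jωL) + jωC
Y = (0.000250 − j2.21e-05) S
|Y| = 0.000251 S → |Z| = 1/|Y| = 3980 Ω, ∠Z = −∠Y = 5.05°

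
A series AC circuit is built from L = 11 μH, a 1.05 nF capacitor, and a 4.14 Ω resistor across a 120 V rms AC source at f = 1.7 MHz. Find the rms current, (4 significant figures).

4.191 A

ω = 2πf = 1.068e+07 rad/s
X_L = ωL = 117.5 Ω
X_C = 1/(ωC) = 89.16 Ω
Net reactance X = X_L − X_C = 28.33 Ω
Z = 4.140 + j28.33 Ω
|Z| = √(4.140² + 28.33²) = 28.63 Ω
I = V/|Z| = 120/28.63 = 4.191 A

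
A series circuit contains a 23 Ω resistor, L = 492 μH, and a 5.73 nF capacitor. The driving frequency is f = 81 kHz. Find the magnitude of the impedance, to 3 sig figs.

95.3 Ω

ω = 2πf = 508900 rad/s
X_L = ωL = 250 Ω
X_C = 1/(ωC) = 343 Ω
Net reactance X = X_L − X_C = -92.5 Ω
Z = 23.0 − j92.5 Ω
|Z| = √(23.0² + 92.5²) = 95.3 Ω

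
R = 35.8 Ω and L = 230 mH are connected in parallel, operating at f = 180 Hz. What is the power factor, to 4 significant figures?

0.9907

ω = 2πf = 1131 rad/s
X_L = ωL = 260.1 Ω
Parallel: admittances add. Y = 1/R + 1/(jωL)
Y = (0.02793 − j0.003844) S
|Y| = 0.02820 S → |Z| = 1/|Y| = 35.47 Ω, ∠Z = −∠Y = 7.836°
cos φ = cos(7.836°) = 0.9907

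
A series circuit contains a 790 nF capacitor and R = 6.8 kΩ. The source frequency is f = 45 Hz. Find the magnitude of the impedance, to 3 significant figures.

ω = 2πf = 282.7 rad/s
X_C = 1/(ωC) = 4480 Ω
Z = 6800 − j4480 Ω
|Z| = √(6800² + 4480²) = 8140 Ω

8140 Ω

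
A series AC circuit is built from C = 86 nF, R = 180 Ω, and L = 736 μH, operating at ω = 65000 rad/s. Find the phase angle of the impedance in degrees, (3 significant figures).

X_L = ωL = 47.8 Ω
X_C = 1/(ωC) = 179 Ω
Net reactance X = X_L − X_C = -131 Ω
Z = 180 − j131 Ω
|Z| = √(180² + 131²) = 223 Ω
∠Z = arctan(-131/180) = -36.1°

-36.1°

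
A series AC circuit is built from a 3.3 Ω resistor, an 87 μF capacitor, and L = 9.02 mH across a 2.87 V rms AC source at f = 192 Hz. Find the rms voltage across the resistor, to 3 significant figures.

ω = 2πf = 1206 rad/s
X_L = ωL = 10.9 Ω
X_C = 1/(ωC) = 9.53 Ω
Net reactance X = X_L − X_C = 1.35 Ω
Z = 3.30 + j1.35 Ω
|Z| = √(3.30² + 1.35²) = 3.57 Ω
I = V/|Z| = 805 mA
V_R = I·|Z_R| = 0.805 × 3.30 = 2.66 V

2.66 V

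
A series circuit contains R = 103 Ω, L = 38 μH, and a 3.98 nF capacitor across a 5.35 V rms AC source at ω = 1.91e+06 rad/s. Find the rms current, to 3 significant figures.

45.1 mA

X_L = ωL = 72.6 Ω
X_C = 1/(ωC) = 132 Ω
Net reactance X = X_L − X_C = -59.0 Ω
Z = 103 − j59.0 Ω
|Z| = √(103² + 59.0²) = 119 Ω
I = V/|Z| = 5.35/119 = 45.1 mA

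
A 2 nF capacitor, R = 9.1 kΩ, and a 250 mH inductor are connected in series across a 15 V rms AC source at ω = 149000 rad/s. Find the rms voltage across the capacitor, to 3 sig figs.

1.43 V

X_L = ωL = 37200 Ω
X_C = 1/(ωC) = 3360 Ω
Net reactance X = X_L − X_C = 33900 Ω
Z = 9100 + j33900 Ω
|Z| = √(9100² + 33900²) = 35100 Ω
I = V/|Z| = 427 μA
V_C = I·|Z_C| = 0.000427 × 3360 = 1.43 V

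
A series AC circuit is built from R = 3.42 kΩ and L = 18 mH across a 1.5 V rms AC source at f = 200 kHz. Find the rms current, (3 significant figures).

65.6 μA

ω = 2πf = 1.257e+06 rad/s
X_L = ωL = 22600 Ω
Z = 3420 + j22600 Ω
|Z| = √(3420² + 22600²) = 22900 Ω
I = V/|Z| = 1.5/22900 = 65.6 μA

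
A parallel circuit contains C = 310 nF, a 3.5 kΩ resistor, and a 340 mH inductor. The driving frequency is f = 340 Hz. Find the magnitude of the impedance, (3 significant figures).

ω = 2πf = 2136 rad/s
X_L = ωL = 726 Ω
X_C = 1/(ωC) = 1510 Ω
Parallel: admittances add. Y = 1/R + 1/(jωL) + jωC
Y = (0.000286 − j0.000715) S
|Y| = 0.000770 S → |Z| = 1/|Y| = 1300 Ω, ∠Z = −∠Y = 68.2°

1300 Ω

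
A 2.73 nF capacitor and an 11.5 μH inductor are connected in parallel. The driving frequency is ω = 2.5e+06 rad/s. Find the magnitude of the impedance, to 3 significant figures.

35.8 Ω

X_L = ωL = 28.8 Ω
X_C = 1/(ωC) = 147 Ω
Parallel: admittances add. Y = 1/(jωL) + jωC
Y = (0 − j0.0280) S
|Y| = 0.0280 S → |Z| = 1/|Y| = 35.8 Ω, ∠Z = −∠Y = 90.0°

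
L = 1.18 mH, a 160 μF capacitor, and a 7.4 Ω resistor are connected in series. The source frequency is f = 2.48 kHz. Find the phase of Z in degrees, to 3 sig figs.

ω = 2πf = 15580 rad/s
X_L = ωL = 18.4 Ω
X_C = 1/(ωC) = 0.401 Ω
Net reactance X = X_L − X_C = 18.0 Ω
Z = 7.40 + j18.0 Ω
|Z| = √(7.40² + 18.0²) = 19.4 Ω
∠Z = arctan(18.0/7.40) = 67.6°

67.6°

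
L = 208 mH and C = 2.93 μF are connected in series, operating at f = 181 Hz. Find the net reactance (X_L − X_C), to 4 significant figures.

-63.56 Ω

ω = 2πf = 1137 rad/s
X_L = ωL = 236.5 Ω
X_C = 1/(ωC) = 300.1 Ω
X = 236.5 − 300.1 = -63.56 Ω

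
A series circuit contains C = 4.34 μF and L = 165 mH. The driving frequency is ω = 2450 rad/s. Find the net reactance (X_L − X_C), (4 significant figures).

310.2 Ω

X_L = ωL = 404.2 Ω
X_C = 1/(ωC) = 94.05 Ω
X = 404.2 − 94.05 = 310.2 Ω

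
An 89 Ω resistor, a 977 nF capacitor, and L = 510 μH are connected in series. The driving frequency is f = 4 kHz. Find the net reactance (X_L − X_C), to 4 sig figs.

ω = 2πf = 25130 rad/s
X_L = ωL = 12.82 Ω
X_C = 1/(ωC) = 40.73 Ω
X = 12.82 − 40.73 = -27.91 Ω

-27.91 Ω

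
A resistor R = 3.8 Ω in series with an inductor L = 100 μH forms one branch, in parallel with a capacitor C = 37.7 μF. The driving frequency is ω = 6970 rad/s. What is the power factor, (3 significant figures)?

X_L = ωL = 0.697 Ω
X_C = 1/(ωC) = 3.81 Ω
Branch 1 (R+jX_L): Z₁ = 3.80 + j0.697 Ω, |Z₁| = 3.86 Ω
Branch 2 (−jX_C): Z₂ = −j3.81 Ω
Parallel: Z = Z₁Z₂/(Z₁+Z₂), |Z| = 2.99 Ω, ∠Z = -40.3°
cos φ = cos(-40.3°) = 0.762

0.762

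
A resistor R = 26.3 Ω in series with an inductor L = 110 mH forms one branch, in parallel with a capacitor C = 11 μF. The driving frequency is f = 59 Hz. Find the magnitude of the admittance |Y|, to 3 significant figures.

17.3 mS

ω = 2πf = 370.7 rad/s
X_L = ωL = 40.8 Ω
X_C = 1/(ωC) = 245 Ω
Branch 1 (R+jX_L): Z₁ = 26.3 + j40.8 Ω, |Z₁| = 48.5 Ω
Branch 2 (−jX_C): Z₂ = −j245 Ω
Parallel: Z = Z₁Z₂/(Z₁+Z₂), |Z| = 57.7 Ω, ∠Z = 49.8°
|Y| = 1/|Z| = 17.3 mS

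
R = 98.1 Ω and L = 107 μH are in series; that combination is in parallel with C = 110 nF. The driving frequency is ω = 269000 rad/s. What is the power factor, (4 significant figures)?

0.3301

X_L = ωL = 28.78 Ω
X_C = 1/(ωC) = 33.80 Ω
Branch 1 (R+jX_L): Z₁ = 98.10 + j28.78 Ω, |Z₁| = 102.2 Ω
Branch 2 (−jX_C): Z₂ = −j33.80 Ω
Parallel: Z = Z₁Z₂/(Z₁+Z₂), |Z| = 35.17 Ω, ∠Z = -70.72°
cos φ = cos(-70.72°) = 0.3301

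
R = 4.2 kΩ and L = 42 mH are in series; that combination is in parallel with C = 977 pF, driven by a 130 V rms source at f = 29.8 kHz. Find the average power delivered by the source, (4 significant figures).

893.0 mW

ω = 2πf = 187200 rad/s
X_L = ωL = 7864 Ω
X_C = 1/(ωC) = 5466 Ω
Branch 1 (R+jX_L): Z₁ = 4200 + j7864 Ω, |Z₁| = 8915 Ω
Branch 2 (−jX_C): Z₂ = −j5466 Ω
Parallel: Z = Z₁Z₂/(Z₁+Z₂), |Z| = 10080 Ω, ∠Z = -57.83°
I = V/|Z| = 12.90 mA
P = VI cos φ = 130 × 0.01290 × cos(-57.83°) = 893.0 mW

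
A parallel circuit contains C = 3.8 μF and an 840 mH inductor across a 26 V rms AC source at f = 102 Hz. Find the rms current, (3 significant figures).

ω = 2πf = 640.9 rad/s
X_L = ωL = 538 Ω
X_C = 1/(ωC) = 411 Ω
Parallel: admittances add. Y = 1/(jωL) + jωC
Y = (0 + j0.000578) S
|Y| = 0.000578 S → |Z| = 1/|Y| = 1730 Ω, ∠Z = −∠Y = -90.0°
I = V/|Z| = 26/1730 = 15.0 mA

15.0 mA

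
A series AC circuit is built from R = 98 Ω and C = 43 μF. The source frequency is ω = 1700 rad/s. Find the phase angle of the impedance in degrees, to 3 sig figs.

-7.95°

X_C = 1/(ωC) = 13.7 Ω
Z = 98.0 − j13.7 Ω
|Z| = √(98.0² + 13.7²) = 99.0 Ω
∠Z = arctan(-13.7/98.0) = -7.95°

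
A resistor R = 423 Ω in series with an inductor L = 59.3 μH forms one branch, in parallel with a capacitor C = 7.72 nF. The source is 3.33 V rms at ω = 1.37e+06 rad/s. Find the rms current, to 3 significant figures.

X_L = ωL = 81.2 Ω
X_C = 1/(ωC) = 94.6 Ω
Branch 1 (R+jX_L): Z₁ = 423 + j81.2 Ω, |Z₁| = 431 Ω
Branch 2 (−jX_C): Z₂ = −j94.6 Ω
Parallel: Z = Z₁Z₂/(Z₁+Z₂), |Z| = 96.2 Ω, ∠Z = -77.3°
I = V/|Z| = 3.33/96.2 = 34.6 mA

34.6 mA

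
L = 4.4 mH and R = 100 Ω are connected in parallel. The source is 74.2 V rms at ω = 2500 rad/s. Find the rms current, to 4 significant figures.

X_L = ωL = 11.00 Ω
Parallel: admittances add. Y = 1/R + 1/(jωL)
Y = (0.01000 − j0.09091) S
|Y| = 0.09146 S → |Z| = 1/|Y| = 10.93 Ω, ∠Z = −∠Y = 83.72°
I = V/|Z| = 74.2/10.93 = 6.786 A

6.786 A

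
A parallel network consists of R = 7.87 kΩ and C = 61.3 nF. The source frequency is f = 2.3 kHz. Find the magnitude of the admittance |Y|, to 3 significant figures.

ω = 2πf = 14450 rad/s
X_C = 1/(ωC) = 1130 Ω
Parallel: admittances add. Y = 1/R + jωC
Y = (0.000127 + j0.000886) S
|Y| = 0.000895 S → |Z| = 1/|Y| = 1120 Ω, ∠Z = −∠Y = -81.8°

895 μS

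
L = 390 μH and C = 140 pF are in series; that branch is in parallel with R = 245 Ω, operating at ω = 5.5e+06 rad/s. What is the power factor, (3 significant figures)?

0.961

X_L = ωL = 2140 Ω
X_C = 1/(ωC) = 1300 Ω
Branch 1: Z₁ = R = 245 Ω
Branch 2 (series LC): Z₂ = j(X_L − X_C) = j846 Ω
Parallel: Z = Z₁Z₂/(Z₁+Z₂), |Z| = 235 Ω, ∠Z = 16.1°
cos φ = cos(16.1°) = 0.961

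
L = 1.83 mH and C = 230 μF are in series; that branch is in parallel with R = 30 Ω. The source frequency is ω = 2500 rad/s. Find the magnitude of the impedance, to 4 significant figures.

2.823 Ω

X_L = ωL = 4.575 Ω
X_C = 1/(ωC) = 1.739 Ω
Branch 1: Z₁ = R = 30.00 Ω
Branch 2 (series LC): Z₂ = j(X_L − X_C) = j2.836 Ω
Parallel: Z = Z₁Z₂/(Z₁+Z₂), |Z| = 2.823 Ω, ∠Z = 84.60°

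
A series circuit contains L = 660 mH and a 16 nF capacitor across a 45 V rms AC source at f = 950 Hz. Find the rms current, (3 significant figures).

ω = 2πf = 5969 rad/s
X_L = ωL = 3940 Ω
X_C = 1/(ωC) = 10500 Ω
Net reactance X = X_L − X_C = -6530 Ω
Z = − j6530 Ω
|Z| = √(0² + 6530²) = 6530 Ω
I = V/|Z| = 45/6530 = 6.89 mA

6.89 mA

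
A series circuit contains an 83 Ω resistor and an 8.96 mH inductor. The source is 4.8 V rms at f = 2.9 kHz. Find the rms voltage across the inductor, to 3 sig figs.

ω = 2πf = 18220 rad/s
X_L = ωL = 163 Ω
Z = 83.0 + j163 Ω
|Z| = √(83.0² + 163²) = 183 Ω
I = V/|Z| = 26.2 mA
V_L = I·|Z_L| = 0.0262 × 163 = 4.28 V

4.28 V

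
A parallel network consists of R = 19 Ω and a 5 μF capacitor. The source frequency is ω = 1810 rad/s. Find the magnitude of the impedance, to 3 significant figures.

X_C = 1/(ωC) = 110 Ω
Parallel: admittances add. Y = 1/R + jωC
Y = (0.0526 + j0.00905) S
|Y| = 0.0534 S → |Z| = 1/|Y| = 18.7 Ω, ∠Z = −∠Y = -9.76°

18.7 Ω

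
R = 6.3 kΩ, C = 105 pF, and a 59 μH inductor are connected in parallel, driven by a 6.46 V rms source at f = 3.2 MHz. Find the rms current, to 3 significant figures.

8.26 mA

ω = 2πf = 2.011e+07 rad/s
X_L = ωL = 1190 Ω
X_C = 1/(ωC) = 474 Ω
Parallel: admittances add. Y = 1/R + 1/(jωL) + jωC
Y = (0.000159 + j0.00127) S
|Y| = 0.00128 S → |Z| = 1/|Y| = 782 Ω, ∠Z = −∠Y = -82.9°
I = V/|Z| = 6.46/782 = 8.26 mA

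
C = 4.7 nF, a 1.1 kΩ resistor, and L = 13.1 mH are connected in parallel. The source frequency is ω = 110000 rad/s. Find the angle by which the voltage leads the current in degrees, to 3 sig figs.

X_L = ωL = 1440 Ω
X_C = 1/(ωC) = 1930 Ω
Parallel: admittances add. Y = 1/R + 1/(jωL) + jωC
Y = (0.000909 − j0.000177) S
|Y| = 0.000926 S → |Z| = 1/|Y| = 1080 Ω, ∠Z = −∠Y = 11.0°

11.0°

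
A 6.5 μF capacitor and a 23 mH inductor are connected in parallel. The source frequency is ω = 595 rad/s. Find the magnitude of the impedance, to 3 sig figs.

14.4 Ω

X_L = ωL = 13.7 Ω
X_C = 1/(ωC) = 259 Ω
Parallel: admittances add. Y = 1/(jωL) + jωC
Y = (0 − j0.0692) S
|Y| = 0.0692 S → |Z| = 1/|Y| = 14.4 Ω, ∠Z = −∠Y = 90.0°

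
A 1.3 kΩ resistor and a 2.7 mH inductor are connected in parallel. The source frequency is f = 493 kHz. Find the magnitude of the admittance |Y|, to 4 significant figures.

ω = 2πf = 3.098e+06 rad/s
X_L = ωL = 8364 Ω
Parallel: admittances add. Y = 1/R + 1/(jωL)
Y = (0.0007692 − j0.0001196) S
|Y| = 0.0007785 S → |Z| = 1/|Y| = 1285 Ω, ∠Z = −∠Y = 8.835°

778.5 μS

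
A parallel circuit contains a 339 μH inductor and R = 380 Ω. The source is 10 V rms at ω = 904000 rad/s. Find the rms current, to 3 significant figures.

X_L = ωL = 306 Ω
Parallel: admittances add. Y = 1/R + 1/(jωL)
Y = (0.00263 − j0.00326) S
|Y| = 0.00419 S → |Z| = 1/|Y| = 239 Ω, ∠Z = −∠Y = 51.1°
I = V/|Z| = 10/239 = 41.9 mA

41.9 mA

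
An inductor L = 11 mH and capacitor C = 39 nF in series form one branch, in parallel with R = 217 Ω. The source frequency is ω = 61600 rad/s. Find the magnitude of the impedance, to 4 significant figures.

167.0 Ω

X_L = ωL = 677.6 Ω
X_C = 1/(ωC) = 416.3 Ω
Branch 1: Z₁ = R = 217.0 Ω
Branch 2 (series LC): Z₂ = j(X_L − X_C) = j261.3 Ω
Parallel: Z = Z₁Z₂/(Z₁+Z₂), |Z| = 167.0 Ω, ∠Z = 39.70°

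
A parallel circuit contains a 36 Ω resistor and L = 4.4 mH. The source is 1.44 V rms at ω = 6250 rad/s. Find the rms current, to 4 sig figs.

65.89 mA

X_L = ωL = 27.50 Ω
Parallel: admittances add. Y = 1/R + 1/(jωL)
Y = (0.02778 − j0.03636) S
|Y| = 0.04576 S → |Z| = 1/|Y| = 21.85 Ω, ∠Z = −∠Y = 52.62°
I = V/|Z| = 1.44/21.85 = 65.89 mA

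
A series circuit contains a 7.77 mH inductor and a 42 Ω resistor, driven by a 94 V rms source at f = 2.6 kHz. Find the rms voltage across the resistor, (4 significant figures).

29.53 V

ω = 2πf = 16340 rad/s
X_L = ωL = 126.9 Ω
Z = 42.00 + j126.9 Ω
|Z| = √(42.00² + 126.9²) = 133.7 Ω
I = V/|Z| = 703.1 mA
V_R = I·|Z_R| = 0.7031 × 42.00 = 29.53 V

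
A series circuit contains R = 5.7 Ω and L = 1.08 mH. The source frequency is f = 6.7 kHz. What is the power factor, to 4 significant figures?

0.1244

ω = 2πf = 42100 rad/s
X_L = ωL = 45.47 Ω
Z = 5.700 + j45.47 Ω
|Z| = √(5.700² + 45.47²) = 45.82 Ω
∠Z = arctan(45.47/5.700) = 82.85°
cos φ = cos(82.85°) = 0.1244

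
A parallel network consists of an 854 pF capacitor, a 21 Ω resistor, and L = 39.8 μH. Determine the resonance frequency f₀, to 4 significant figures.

863.3 kHz

ω₀ = 1/√(LC) = 1/√(3.98e-05 × 8.54e-10) = 5.424e+06 rad/s
f₀ = ω₀/(2π) = 863.3 kHz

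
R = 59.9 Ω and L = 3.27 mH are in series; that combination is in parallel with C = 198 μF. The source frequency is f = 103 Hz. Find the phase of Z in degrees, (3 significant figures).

-82.6°

ω = 2πf = 647.2 rad/s
X_L = ωL = 2.12 Ω
X_C = 1/(ωC) = 7.80 Ω
Branch 1 (R+jX_L): Z₁ = 59.9 + j2.12 Ω, |Z₁| = 59.9 Ω
Branch 2 (−jX_C): Z₂ = −j7.80 Ω
Parallel: Z = Z₁Z₂/(Z₁+Z₂), |Z| = 7.77 Ω, ∠Z = -82.6°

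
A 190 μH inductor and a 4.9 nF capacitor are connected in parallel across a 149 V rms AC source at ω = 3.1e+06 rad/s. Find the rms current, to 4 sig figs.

2.010 A

X_L = ωL = 589.0 Ω
X_C = 1/(ωC) = 65.83 Ω
Parallel: admittances add. Y = 1/(jωL) + jωC
Y = (0 + j0.01349) S
|Y| = 0.01349 S → |Z| = 1/|Y| = 74.12 Ω, ∠Z = −∠Y = -90.00°
I = V/|Z| = 149/74.12 = 2.010 A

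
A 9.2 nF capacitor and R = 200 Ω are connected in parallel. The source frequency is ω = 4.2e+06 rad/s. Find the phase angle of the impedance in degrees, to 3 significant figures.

X_C = 1/(ωC) = 25.9 Ω
Parallel: admittances add. Y = 1/R + jωC
Y = (0.00500 + j0.0386) S
|Y| = 0.0390 S → |Z| = 1/|Y| = 25.7 Ω, ∠Z = −∠Y = -82.6°

-82.6°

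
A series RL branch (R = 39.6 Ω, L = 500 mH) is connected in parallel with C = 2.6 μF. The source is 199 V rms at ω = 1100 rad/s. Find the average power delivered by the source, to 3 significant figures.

5.16 W

X_L = ωL = 550 Ω
X_C = 1/(ωC) = 350 Ω
Branch 1 (R+jX_L): Z₁ = 39.6 + j550 Ω, |Z₁| = 551 Ω
Branch 2 (−jX_C): Z₂ = −j350 Ω
Parallel: Z = Z₁Z₂/(Z₁+Z₂), |Z| = 944 Ω, ∠Z = -82.9°
I = V/|Z| = 211 mA
P = VI cos φ = 199 × 0.211 × cos(-82.9°) = 5.16 W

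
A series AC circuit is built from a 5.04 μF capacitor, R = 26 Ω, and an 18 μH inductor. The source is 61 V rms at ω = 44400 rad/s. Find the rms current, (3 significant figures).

2.32 A

X_L = ωL = 0.799 Ω
X_C = 1/(ωC) = 4.47 Ω
Net reactance X = X_L − X_C = -3.67 Ω
Z = 26.0 − j3.67 Ω
|Z| = √(26.0² + 3.67²) = 26.3 Ω
I = V/|Z| = 61/26.3 = 2.32 A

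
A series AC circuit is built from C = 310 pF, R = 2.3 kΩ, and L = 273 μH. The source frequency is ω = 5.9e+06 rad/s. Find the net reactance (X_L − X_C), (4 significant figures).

1064 Ω

X_L = ωL = 1611 Ω
X_C = 1/(ωC) = 546.7 Ω
X = 1611 − 546.7 = 1064 Ω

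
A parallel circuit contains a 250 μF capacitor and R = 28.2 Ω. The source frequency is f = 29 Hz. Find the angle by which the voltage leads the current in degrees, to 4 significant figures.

-52.10°

ω = 2πf = 182.2 rad/s
X_C = 1/(ωC) = 21.95 Ω
Parallel: admittances add. Y = 1/R + jωC
Y = (0.03546 + j0.04555) S
|Y| = 0.05773 S → |Z| = 1/|Y| = 17.32 Ω, ∠Z = −∠Y = -52.10°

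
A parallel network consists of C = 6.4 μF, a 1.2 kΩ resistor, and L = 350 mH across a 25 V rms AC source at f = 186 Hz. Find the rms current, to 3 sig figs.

128 mA

ω = 2πf = 1169 rad/s
X_L = ωL = 409 Ω
X_C = 1/(ωC) = 134 Ω
Parallel: admittances add. Y = 1/R + 1/(jωL) + jωC
Y = (0.000833 + j0.00503) S
|Y| = 0.00510 S → |Z| = 1/|Y| = 196 Ω, ∠Z = −∠Y = -80.6°
I = V/|Z| = 25/196 = 128 mA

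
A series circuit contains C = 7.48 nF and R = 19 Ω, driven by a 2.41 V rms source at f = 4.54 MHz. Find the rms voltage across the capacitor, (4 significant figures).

ω = 2πf = 2.853e+07 rad/s
X_C = 1/(ωC) = 4.687 Ω
Z = 19.00 − j4.687 Ω
|Z| = √(19.00² + 4.687²) = 19.57 Ω
I = V/|Z| = 123.2 mA
V_C = I·|Z_C| = 0.1232 × 4.687 = 0.5772 V

0.5772 V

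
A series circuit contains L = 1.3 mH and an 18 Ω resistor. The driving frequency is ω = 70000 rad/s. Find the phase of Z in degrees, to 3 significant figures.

78.8°

X_L = ωL = 91.0 Ω
Z = 18.0 + j91.0 Ω
|Z| = √(18.0² + 91.0²) = 92.8 Ω
∠Z = arctan(91.0/18.0) = 78.8°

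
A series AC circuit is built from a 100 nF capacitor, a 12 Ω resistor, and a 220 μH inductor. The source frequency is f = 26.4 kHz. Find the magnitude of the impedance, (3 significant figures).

26.6 Ω

ω = 2πf = 165900 rad/s
X_L = ωL = 36.5 Ω
X_C = 1/(ωC) = 60.3 Ω
Net reactance X = X_L − X_C = -23.8 Ω
Z = 12.0 − j23.8 Ω
|Z| = √(12.0² + 23.8²) = 26.6 Ω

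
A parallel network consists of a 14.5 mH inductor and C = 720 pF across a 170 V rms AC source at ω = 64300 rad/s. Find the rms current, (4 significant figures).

174.5 mA

X_L = ωL = 932.4 Ω
X_C = 1/(ωC) = 21600 Ω
Parallel: admittances add. Y = 1/(jωL) + jωC
Y = (0 − j0.001026) S
|Y| = 0.001026 S → |Z| = 1/|Y| = 974.4 Ω, ∠Z = −∠Y = 90.00°
I = V/|Z| = 170/974.4 = 174.5 mA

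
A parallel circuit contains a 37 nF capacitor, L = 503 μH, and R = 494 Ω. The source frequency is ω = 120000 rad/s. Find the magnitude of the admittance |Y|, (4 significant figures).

X_L = ωL = 60.36 Ω
X_C = 1/(ωC) = 225.2 Ω
Parallel: admittances add. Y = 1/R + 1/(jωL) + jωC
Y = (0.002024 − j0.01213) S
|Y| = 0.01230 S → |Z| = 1/|Y| = 81.33 Ω, ∠Z = −∠Y = 80.52°

12.30 mS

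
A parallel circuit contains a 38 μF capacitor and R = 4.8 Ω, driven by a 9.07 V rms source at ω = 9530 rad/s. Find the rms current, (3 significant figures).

3.79 A

X_C = 1/(ωC) = 2.76 Ω
Parallel: admittances add. Y = 1/R + jωC
Y = (0.208 + j0.362) S
|Y| = 0.418 S → |Z| = 1/|Y| = 2.39 Ω, ∠Z = −∠Y = -60.1°
I = V/|Z| = 9.07/2.39 = 3.79 A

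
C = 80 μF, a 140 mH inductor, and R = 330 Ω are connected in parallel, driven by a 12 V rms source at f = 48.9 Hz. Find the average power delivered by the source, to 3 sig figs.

436 mW

ω = 2πf = 307.2 rad/s
X_L = ωL = 43.0 Ω
X_C = 1/(ωC) = 40.7 Ω
Parallel: admittances add. Y = 1/R + 1/(jωL) + jωC
Y = (0.00303 + j0.00133) S
|Y| = 0.00331 S → |Z| = 1/|Y| = 302 Ω, ∠Z = −∠Y = -23.7°
I = V/|Z| = 39.7 mA
P = VI cos φ = 12 × 0.0397 × cos(-23.7°) = 436 mW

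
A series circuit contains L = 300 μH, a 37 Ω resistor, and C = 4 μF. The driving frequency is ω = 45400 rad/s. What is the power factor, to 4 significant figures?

0.9768

X_L = ωL = 13.62 Ω
X_C = 1/(ωC) = 5.507 Ω
Net reactance X = X_L − X_C = 8.113 Ω
Z = 37.00 + j8.113 Ω
|Z| = √(37.00² + 8.113²) = 37.88 Ω
∠Z = arctan(8.113/37.00) = 12.37°
cos φ = cos(12.37°) = 0.9768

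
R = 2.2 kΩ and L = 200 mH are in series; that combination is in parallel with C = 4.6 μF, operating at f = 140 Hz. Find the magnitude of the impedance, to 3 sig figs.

248 Ω

ω = 2πf = 879.6 rad/s
X_L = ωL = 176 Ω
X_C = 1/(ωC) = 247 Ω
Branch 1 (R+jX_L): Z₁ = 2200 + j176 Ω, |Z₁| = 2210 Ω
Branch 2 (−jX_C): Z₂ = −j247 Ω
Parallel: Z = Z₁Z₂/(Z₁+Z₂), |Z| = 248 Ω, ∠Z = -83.6°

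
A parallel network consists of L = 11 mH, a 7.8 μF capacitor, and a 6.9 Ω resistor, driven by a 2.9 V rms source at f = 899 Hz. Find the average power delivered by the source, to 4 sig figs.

1.219 W

ω = 2πf = 5649 rad/s
X_L = ωL = 62.13 Ω
X_C = 1/(ωC) = 22.70 Ω
Parallel: admittances add. Y = 1/R + 1/(jωL) + jωC
Y = (0.1449 + j0.02796) S
|Y| = 0.1476 S → |Z| = 1/|Y| = 6.775 Ω, ∠Z = −∠Y = -10.92°
I = V/|Z| = 428.0 mA
P = VI cos φ = 2.9 × 0.4280 × cos(-10.92°) = 1.219 W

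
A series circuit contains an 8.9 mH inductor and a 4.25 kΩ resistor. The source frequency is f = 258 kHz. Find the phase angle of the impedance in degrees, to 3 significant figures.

73.6°

ω = 2πf = 1.621e+06 rad/s
X_L = ωL = 14400 Ω
Z = 4250 + j14400 Ω
|Z| = √(4250² + 14400²) = 15000 Ω
∠Z = arctan(14400/4250) = 73.6°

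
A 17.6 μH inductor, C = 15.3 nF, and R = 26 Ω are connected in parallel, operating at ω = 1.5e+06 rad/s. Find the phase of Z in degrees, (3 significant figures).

X_L = ωL = 26.4 Ω
X_C = 1/(ωC) = 43.6 Ω
Parallel: admittances add. Y = 1/R + 1/(jωL) + jωC
Y = (0.0385 − j0.0149) S
|Y| = 0.0413 S → |Z| = 1/|Y| = 24.2 Ω, ∠Z = −∠Y = 21.2°

21.2°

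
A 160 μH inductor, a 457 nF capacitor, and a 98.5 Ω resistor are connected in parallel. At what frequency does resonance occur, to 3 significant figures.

ω₀ = 1/√(LC) = 1/√(0.00016 × 4.57e-07) = 116900 rad/s
f₀ = ω₀/(2π) = 18.6 kHz

18.6 kHz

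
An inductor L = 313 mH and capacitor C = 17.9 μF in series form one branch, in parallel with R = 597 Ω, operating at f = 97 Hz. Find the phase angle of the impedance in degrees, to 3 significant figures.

ω = 2πf = 609.5 rad/s
X_L = ωL = 191 Ω
X_C = 1/(ωC) = 91.7 Ω
Branch 1: Z₁ = R = 597 Ω
Branch 2 (series LC): Z₂ = j(X_L − X_C) = j99.1 Ω
Parallel: Z = Z₁Z₂/(Z₁+Z₂), |Z| = 97.8 Ω, ∠Z = 80.6°

80.6°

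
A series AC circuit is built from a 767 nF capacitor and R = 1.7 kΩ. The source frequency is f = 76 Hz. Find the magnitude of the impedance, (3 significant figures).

3220 Ω

ω = 2πf = 477.5 rad/s
X_C = 1/(ωC) = 2730 Ω
Z = 1700 − j2730 Ω
|Z| = √(1700² + 2730²) = 3220 Ω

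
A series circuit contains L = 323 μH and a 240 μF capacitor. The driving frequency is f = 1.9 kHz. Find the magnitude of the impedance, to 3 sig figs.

ω = 2πf = 11940 rad/s
X_L = ωL = 3.86 Ω
X_C = 1/(ωC) = 0.349 Ω
Net reactance X = X_L − X_C = 3.51 Ω
Z = j3.51 Ω
|Z| = √(0² + 3.51²) = 3.51 Ω

3.51 Ω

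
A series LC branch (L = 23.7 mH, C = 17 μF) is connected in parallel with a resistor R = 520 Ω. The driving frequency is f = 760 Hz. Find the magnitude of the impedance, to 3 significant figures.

ω = 2πf = 4775 rad/s
X_L = ωL = 113 Ω
X_C = 1/(ωC) = 12.3 Ω
Branch 1: Z₁ = R = 520 Ω
Branch 2 (series LC): Z₂ = j(X_L − X_C) = j101 Ω
Parallel: Z = Z₁Z₂/(Z₁+Z₂), |Z| = 99.0 Ω, ∠Z = 79.0°

99.0 Ω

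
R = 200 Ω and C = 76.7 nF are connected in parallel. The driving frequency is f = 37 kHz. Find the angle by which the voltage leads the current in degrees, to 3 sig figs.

ω = 2πf = 232500 rad/s
X_C = 1/(ωC) = 56.1 Ω
Parallel: admittances add. Y = 1/R + jωC
Y = (0.00500 + j0.0178) S
|Y| = 0.0185 S → |Z| = 1/|Y| = 54.0 Ω, ∠Z = −∠Y = -74.3°

-74.3°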